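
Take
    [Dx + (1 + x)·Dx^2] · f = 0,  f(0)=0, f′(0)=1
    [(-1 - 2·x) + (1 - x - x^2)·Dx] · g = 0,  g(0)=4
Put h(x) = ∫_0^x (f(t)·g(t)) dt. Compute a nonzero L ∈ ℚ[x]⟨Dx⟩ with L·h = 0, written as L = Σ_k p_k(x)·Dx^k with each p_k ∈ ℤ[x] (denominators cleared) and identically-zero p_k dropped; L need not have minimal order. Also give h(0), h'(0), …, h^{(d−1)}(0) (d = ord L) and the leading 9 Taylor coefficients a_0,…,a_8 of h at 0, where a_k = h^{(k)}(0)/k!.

f: a_k = 0, 1, -1/2, 1/3, -1/4, 1/5, -1/6, 1/7, -1/8, …
g: a_k = 4, 4, 8, 12, 20, 32, 52, 84, 136, …
Sym-product of L_f,L_g gives L₀ (≤ ord 2).
Integrate: L := L₀·Dx.
L = (3 + 4·x)·Dx + (1 + 7·x + 5·x^2)·Dx^2 + (-1 + 2·x^2 + x^3)·Dx^3  (order 3).
h: a_k = 0, 0, 2, 2/3, 11/6, 5/3, 247/90, 362/105, 1441/280, …
ICs: h(0) = 0, h′(0) = 0, h′′(0) = 4.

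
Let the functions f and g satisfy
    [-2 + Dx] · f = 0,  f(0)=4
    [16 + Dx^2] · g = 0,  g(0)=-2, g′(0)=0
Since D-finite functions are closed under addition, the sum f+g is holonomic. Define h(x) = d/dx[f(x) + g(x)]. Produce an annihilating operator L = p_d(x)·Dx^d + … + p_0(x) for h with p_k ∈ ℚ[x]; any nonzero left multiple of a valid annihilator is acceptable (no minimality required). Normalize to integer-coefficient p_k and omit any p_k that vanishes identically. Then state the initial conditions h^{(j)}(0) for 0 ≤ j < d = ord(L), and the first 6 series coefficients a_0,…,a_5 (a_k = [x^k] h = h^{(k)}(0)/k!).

f: a_k = 4, 8, 8, 16/3, 8/3, 16/15, …
g: a_k = -2, 0, 16, 0, -64/3, 0, …
f+g: L₀ = lclm(L_f,L_g), ord ≤ 1+2.
Derive L from L₀ (diff closure).
L = 32 - 16·Dx + 2·Dx^2 - Dx^3  (order 3).
h: a_k = 8, 48, 16, -224/3, 16/3, 352/5, …
ICs: h(0) = 8, h′(0) = 48, h′′(0) = 32.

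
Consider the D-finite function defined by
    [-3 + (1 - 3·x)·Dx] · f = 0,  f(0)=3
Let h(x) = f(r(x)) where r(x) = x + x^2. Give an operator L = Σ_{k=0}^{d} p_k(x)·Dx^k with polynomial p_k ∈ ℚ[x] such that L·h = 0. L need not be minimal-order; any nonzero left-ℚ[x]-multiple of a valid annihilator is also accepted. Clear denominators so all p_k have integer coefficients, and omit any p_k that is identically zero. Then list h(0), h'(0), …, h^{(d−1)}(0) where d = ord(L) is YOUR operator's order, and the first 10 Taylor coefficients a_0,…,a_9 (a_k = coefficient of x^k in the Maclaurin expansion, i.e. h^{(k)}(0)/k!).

L = (3 + 6·x) + (-1 + 3·x + 3·x^2)·Dx  (order 1).
h: a_k = 3, 9, 36, 135, 513, 1944, 7371, 27945, 105948, 401679, …
ICs: h(0) = 3.

f: a_k = 3, 9, 27, 81, 243, 729, 2187, 6561, 19683, 59049, …
L₀ from L_f via x↦r, Dx↦r'^{-1}Dx.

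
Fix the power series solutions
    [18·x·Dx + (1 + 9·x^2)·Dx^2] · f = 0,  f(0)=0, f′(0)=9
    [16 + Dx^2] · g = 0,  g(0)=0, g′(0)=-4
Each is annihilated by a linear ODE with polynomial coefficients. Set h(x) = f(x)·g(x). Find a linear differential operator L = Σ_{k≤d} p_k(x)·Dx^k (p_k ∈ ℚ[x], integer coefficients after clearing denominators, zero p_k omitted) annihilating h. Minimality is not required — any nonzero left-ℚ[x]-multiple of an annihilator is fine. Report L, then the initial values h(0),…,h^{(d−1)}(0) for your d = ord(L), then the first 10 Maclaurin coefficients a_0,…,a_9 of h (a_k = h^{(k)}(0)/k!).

L = (20800 + 494784·x^2 + 2923776·x^4 + 11943936·x^6 + 26873856·x^8) + (19584·x + 342144·x^3 + 2239488·x^5 + 6718464·x^7)·Dx + (1700 + 42732·x^2 + 318816·x^4 + 1492992·x^6 + 3359232·x^8)·Dx^2 + (1224·x + 21384·x^3 + 139968·x^5 + 419904·x^7)·Dx^3 + (25 + 738·x^2 + 8505·x^4 + 46656·x^6 + 104976·x^8)·Dx^4  (order 4).
h: a_k = 0, 0, -36, 0, 204, 0, -948, 0, 5564, 0, …
ICs: h(0) = 0, h′(0) = 0, h′′(0) = -72, h′′′(0) = 0.

f: a_k = 0, 9, 0, -27, 0, 729/5, 0, -6561/7, 0, 6561, …
g: a_k = 0, -4, 0, 32/3, 0, -128/15, 0, 1024/315, 0, -2048/2835, …
f·g: L₀ = L_f ⊗_s L_g, ord ≤ 2·2.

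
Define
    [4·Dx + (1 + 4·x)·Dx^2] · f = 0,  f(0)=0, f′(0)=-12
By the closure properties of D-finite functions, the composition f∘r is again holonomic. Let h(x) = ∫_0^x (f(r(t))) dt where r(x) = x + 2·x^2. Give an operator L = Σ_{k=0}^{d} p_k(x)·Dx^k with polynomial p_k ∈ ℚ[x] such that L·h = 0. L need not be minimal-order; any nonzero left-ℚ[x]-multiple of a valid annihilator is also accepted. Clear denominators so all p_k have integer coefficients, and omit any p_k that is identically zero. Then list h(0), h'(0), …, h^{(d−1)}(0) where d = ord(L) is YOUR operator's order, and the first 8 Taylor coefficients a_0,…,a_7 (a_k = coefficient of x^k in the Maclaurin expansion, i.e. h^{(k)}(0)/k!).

f: a_k = 0, -12, 24, -64, 192, -3072/5, 2048, -49152/7, …
L₀ from L_f via x↦r, Dx↦r'^{-1}Dx.
Integrate: L := L₀·Dx.
L = (16·x + 32·x^2)·Dx^2 + (1 + 8·x + 24·x^2 + 32·x^3)·Dx^3  (order 3).
h: a_k = 0, 0, -6, 0, 8, -96/5, 128/5, 0, …
ICs: h(0) = 0, h′(0) = 0, h′′(0) = -12.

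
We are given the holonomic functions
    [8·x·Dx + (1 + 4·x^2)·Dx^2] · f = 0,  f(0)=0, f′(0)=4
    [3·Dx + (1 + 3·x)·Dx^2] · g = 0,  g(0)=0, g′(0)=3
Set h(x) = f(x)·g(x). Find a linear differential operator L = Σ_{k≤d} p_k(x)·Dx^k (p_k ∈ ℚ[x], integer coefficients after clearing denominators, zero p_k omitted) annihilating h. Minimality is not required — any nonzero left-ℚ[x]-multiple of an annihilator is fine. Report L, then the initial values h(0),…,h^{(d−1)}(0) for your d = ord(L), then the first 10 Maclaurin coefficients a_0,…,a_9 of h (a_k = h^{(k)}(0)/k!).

f: a_k = 0, 4, 0, -16/3, 0, 64/5, 0, -256/7, 0, 1024/9, …
g: a_k = 0, 3, -9/2, 9, -81/4, 243/5, -243/2, 2187/7, -6561/8, 2187, …
Sym-product of L_f,L_g gives L₀ (≤ ord 4).
L = (1632 + 8496·x + 23040·x^2 + 110016·x^3 + 207360·x^4 + 269568·x^5 + 82944·x^7)·Dx + (418 + 6672·x + 44112·x^2 + 151488·x^3 + 393984·x^4 + 642816·x^5 + 725760·x^6 + 82944·x^7 + 290304·x^8)·Dx^2 + (204 + 1844·x + 12096·x^2 + 47408·x^3 + 122880·x^4 + 240192·x^5 + 331776·x^6 + 361728·x^7 + 82944·x^8 + 165888·x^9)·Dx^3 + (25 + 246·x + 1217·x^2 + 4128·x^3 + 10624·x^4 + 22080·x^5 + 34272·x^6 + 41472·x^7 + 43776·x^8 + 13824·x^9 + 20736·x^10)·Dx^4  (order 4).
h: a_k = 0, 0, 12, -18, 20, -57, 924/5, -2178/5, 996, -190899/70, …
ICs: h(0) = 0, h′(0) = 0, h′′(0) = 24, h′′′(0) = -108.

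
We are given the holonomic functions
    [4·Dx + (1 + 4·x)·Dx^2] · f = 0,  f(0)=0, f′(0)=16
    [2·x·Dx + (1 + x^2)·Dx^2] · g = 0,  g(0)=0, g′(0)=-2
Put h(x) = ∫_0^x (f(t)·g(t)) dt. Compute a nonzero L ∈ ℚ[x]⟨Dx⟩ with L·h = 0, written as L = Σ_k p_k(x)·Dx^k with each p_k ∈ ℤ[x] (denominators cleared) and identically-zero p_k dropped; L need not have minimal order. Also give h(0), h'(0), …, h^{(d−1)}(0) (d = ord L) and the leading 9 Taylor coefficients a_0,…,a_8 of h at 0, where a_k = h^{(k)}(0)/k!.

f: a_k = 0, 16, -32, 256/3, -256, 4096/5, -8192/3, 65536/7, -32768, …
g: a_k = 0, -2, 0, 2/3, 0, -2/5, 0, 2/7, 0, …
f·g: L₀ = L_f ⊗_s L_g, ord ≤ 2·2.
∫: right-multiply L₀ by Dx.
L = (144 + 896·x + 560·x^2 + 2304·x^3 + 1920·x^4 + 3328·x^5 + 256·x^7)·Dx^2 + (132 + 304·x + 2252·x^2 + 4144·x^3 + 8896·x^4 + 5952·x^5 + 8960·x^6 + 192·x^7 + 896·x^8)·Dx^3 + (72 + 376·x + 912·x^2 + 2808·x^3 + 3720·x^4 + 6288·x^5 + 3072·x^6 + 4368·x^7 + 192·x^8 + 512·x^9)·Dx^4 + (5 + 48·x + 178·x^2 + 416·x^3 + 729·x^4 + 720·x^5 + 1008·x^6 + 384·x^7 + 516·x^8 + 32·x^9 + 64·x^10)·Dx^5  (order 5).
h: a_k = 0, 0, 0, -32/3, 16, -32, 736/9, -10208/45, 9944/15, …
ICs: h(0) = 0, h′(0) = 0, h′′(0) = 0, h′′′(0) = -64, h′′′′(0) = 384.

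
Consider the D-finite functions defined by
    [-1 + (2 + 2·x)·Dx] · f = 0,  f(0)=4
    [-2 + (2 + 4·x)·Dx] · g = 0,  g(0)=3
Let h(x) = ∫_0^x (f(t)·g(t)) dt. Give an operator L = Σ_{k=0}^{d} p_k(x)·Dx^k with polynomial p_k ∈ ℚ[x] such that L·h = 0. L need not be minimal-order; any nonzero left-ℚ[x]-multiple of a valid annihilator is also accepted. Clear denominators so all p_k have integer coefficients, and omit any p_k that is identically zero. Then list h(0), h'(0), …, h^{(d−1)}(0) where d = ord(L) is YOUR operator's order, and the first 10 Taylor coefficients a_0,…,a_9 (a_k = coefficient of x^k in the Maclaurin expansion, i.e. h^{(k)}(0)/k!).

f: a_k = 4, 2, -1/2, 1/4, -5/32, 7/64, -21/256, 33/512, -429/8192, 715/16384, …
g: a_k = 3, 3, -3/2, 3/2, -15/8, 21/8, -63/16, 99/16, -1287/128, 2145/128, …
Product ⇒ symmetric product L₀, ord ≤ 1.
∫: right-multiply L₀ by Dx.
L = (-3 - 4·x)·Dx + (2 + 6·x + 4·x^2)·Dx^2  (order 2).
h: a_k = 0, 12, 9, -1/2, 9/16, -111/160, 117/128, -2271/1792, 7497/4096, -67181/24576, …
ICs: h(0) = 0, h′(0) = 12.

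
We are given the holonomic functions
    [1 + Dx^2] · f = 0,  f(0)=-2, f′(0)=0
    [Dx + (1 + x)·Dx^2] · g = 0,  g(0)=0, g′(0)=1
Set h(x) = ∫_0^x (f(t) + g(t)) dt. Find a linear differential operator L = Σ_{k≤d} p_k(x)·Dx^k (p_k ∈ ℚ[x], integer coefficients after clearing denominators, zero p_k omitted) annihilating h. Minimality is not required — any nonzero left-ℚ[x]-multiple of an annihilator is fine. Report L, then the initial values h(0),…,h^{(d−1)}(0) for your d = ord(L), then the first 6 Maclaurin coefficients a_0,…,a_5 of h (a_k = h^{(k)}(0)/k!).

L = (7 + 2·x + x^2)·Dx^2 + (3 + 5·x + 3·x^2 + x^3)·Dx^3 + (7 + 2·x + x^2)·Dx^4 + (3 + 5·x + 3·x^2 + x^3)·Dx^5  (order 5).
h: a_k = 0, -2, 1/2, 1/6, 1/12, -1/15, …
ICs: h(0) = 0, h′(0) = -2, h′′(0) = 1, h′′′(0) = 1, h′′′′(0) = 2.

f: a_k = -2, 0, 1, 0, -1/12, 0, …
g: a_k = 0, 1, -1/2, 1/3, -1/4, 1/5, …
f+g: L₀ = lclm(L_f,L_g), ord ≤ 2+2.
∫: right-multiply L₀ by Dx.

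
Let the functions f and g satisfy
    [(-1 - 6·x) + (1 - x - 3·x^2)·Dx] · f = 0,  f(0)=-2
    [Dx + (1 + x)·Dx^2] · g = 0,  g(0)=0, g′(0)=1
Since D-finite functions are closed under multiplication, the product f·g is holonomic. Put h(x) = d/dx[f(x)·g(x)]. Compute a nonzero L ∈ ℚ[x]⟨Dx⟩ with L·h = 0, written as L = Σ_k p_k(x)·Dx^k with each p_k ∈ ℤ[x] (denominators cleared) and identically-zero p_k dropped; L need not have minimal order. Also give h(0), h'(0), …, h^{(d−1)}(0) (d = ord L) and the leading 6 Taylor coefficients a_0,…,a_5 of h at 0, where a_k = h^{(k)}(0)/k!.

f: a_k = -2, -2, -8, -14, -38, -80, …
g: a_k = 0, 1, -1/2, 1/3, -1/4, 1/5, …
Product ⇒ symmetric product L₀, ord ≤ 2.
h=h₀': d/dx-closure on L₀ ⇒ L.
L = (142 + 378·x + 324·x^2) + (19 + 173·x + 396·x^2 + 252·x^3)·Dx + (-7 - 12·x + 28·x^2 + 69·x^3 + 36·x^4)·Dx^2  (order 2).
h: a_k = -2, -2, -23, -122/3, -1007/6, -1912/5, …
ICs: h(0) = -2, h′(0) = -2.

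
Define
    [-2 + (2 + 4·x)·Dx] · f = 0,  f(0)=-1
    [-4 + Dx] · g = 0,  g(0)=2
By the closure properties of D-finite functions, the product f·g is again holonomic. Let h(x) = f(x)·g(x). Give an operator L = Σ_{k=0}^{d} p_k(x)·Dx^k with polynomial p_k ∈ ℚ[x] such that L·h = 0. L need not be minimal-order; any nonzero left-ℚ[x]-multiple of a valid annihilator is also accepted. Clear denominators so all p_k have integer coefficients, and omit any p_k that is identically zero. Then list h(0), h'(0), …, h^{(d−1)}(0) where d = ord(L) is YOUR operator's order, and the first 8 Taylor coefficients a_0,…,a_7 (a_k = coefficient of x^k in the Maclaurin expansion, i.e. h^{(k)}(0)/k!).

f: a_k = -1, -1, 1/2, -1/2, 5/8, -7/8, 21/16, -33/16, …
g: a_k = 2, 8, 16, 64/3, 64/3, 256/15, 512/45, 2048/315, …
L₀ := L_f ⊗_s L_g (sym. prod.), ord ≤ 1.
L = (-5 - 8·x) + (1 + 2·x)·Dx  (order 1).
h: a_k = -2, -10, -23, -103/3, -449/12, -1949/60, -1643/72, -36047/2520, …
ICs: h(0) = -2.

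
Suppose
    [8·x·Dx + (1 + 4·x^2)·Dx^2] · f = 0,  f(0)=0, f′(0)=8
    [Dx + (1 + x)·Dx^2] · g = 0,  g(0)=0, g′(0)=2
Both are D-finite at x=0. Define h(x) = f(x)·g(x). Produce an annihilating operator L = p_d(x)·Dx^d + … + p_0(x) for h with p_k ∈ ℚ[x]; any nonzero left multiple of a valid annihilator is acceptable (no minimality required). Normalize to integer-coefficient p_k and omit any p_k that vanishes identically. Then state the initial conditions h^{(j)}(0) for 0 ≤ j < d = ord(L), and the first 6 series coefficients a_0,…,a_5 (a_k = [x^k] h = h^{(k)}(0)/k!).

f: a_k = 0, 8, 0, -32/3, 0, 128/5, …
g: a_k = 0, 2, -1, 2/3, -1/2, 2/5, …
Product ⇒ symmetric product L₀, ord ≤ 4.
L = (288 + 560·x + 3584·x^2 + 8640·x^3 + 7680·x^4 + 3328·x^5 + 1024·x^7)·Dx + (258 + 1840·x + 6992·x^2 + 19264·x^3 + 29440·x^4 + 23808·x^5 + 8960·x^6 + 3072·x^7 + 3584·x^8)·Dx^2 + (36 + 628·x + 2496·x^2 + 6192·x^3 + 12288·x^4 + 15936·x^5 + 12288·x^6 + 5376·x^7 + 3072·x^8 + 2048·x^9)·Dx^3 + (17 + 66·x + 241·x^2 + 608·x^3 + 1152·x^4 + 1728·x^5 + 2016·x^6 + 1536·x^7 + 768·x^8 + 512·x^9 + 256·x^10)·Dx^4  (order 4).
h: a_k = 0, 0, 16, -8, -16, 20/3, …
ICs: h(0) = 0, h′(0) = 0, h′′(0) = 32, h′′′(0) = -48.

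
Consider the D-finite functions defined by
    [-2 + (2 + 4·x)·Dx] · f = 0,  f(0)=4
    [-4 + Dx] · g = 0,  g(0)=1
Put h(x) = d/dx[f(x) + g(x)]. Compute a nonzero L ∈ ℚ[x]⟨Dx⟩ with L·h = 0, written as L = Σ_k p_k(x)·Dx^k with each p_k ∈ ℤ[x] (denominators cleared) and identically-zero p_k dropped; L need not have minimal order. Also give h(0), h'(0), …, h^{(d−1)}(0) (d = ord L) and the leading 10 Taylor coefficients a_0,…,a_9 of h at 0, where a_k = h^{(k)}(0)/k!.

f: a_k = 4, 4, -2, 2, -5/2, 7/2, -21/4, 33/4, -429/32, 715/32, …
g: a_k = 1, 4, 8, 32/3, 32/3, 128/15, 256/45, 1024/315, 512/315, 2048/2835, …
h₀=f+g: left-lcm gives L₀, ord ≤ 2.
h=h₀': d/dx-closure on L₀ ⇒ L.
L = (-28 - 32·x) + (-13 - 64·x - 64·x^2)·Dx + (5 + 18·x + 16·x^2)·Dx^2  (order 2).
h: a_k = 8, 12, 38, 98/3, 361/6, 79/30, 14491/180, -118751/1260, 2092561/10080, -34197281/90720, …
ICs: h(0) = 8, h′(0) = 12.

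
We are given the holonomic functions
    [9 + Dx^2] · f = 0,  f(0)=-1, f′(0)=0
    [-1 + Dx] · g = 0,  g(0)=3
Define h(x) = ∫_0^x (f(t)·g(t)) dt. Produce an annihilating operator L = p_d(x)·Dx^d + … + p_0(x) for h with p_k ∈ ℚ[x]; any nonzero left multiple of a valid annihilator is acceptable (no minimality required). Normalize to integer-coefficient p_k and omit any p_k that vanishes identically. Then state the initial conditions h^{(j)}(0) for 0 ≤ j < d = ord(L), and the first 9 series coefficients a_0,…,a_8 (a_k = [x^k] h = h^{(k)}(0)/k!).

f: a_k = -1, 0, 9/2, 0, -27/8, 0, 81/80, 0, -729/4480, …
g: a_k = 3, 3, 3/2, 1/2, 1/8, 1/40, 1/240, 1/1680, 1/13440, …
Product ⇒ symmetric product L₀, ord ≤ 2.
h=∫h₀ ⇒ L = L₀·Dx.
L = 10·Dx - 2·Dx^2 + Dx^3  (order 3).
h: a_k = 0, -3, -3/2, 4, 13/4, -7/10, -79/60, -22/105, 307/1680, …
ICs: h(0) = 0, h′(0) = -3, h′′(0) = -3.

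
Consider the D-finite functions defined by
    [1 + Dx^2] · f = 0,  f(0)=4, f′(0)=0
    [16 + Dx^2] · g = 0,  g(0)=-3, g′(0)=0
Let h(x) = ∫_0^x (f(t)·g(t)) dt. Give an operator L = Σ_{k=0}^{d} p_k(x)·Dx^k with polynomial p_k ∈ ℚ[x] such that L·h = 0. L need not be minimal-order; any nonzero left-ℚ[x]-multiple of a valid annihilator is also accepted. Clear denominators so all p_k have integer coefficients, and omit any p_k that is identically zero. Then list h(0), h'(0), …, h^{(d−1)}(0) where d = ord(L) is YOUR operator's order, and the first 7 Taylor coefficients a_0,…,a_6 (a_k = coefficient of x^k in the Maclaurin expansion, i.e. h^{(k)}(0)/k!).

f: a_k = 4, 0, -2, 0, 1/6, 0, -1/180, …
g: a_k = -3, 0, 24, 0, -32, 0, 256/15, …
Sym-product of L_f,L_g gives L₀ (≤ ord 4).
Integrate: L := L₀·Dx.
L = 225·Dx + 34·Dx^3 + Dx^5  (order 5).
h: a_k = 0, -12, 0, 34, 0, -353/10, 0, …
ICs: h(0) = 0, h′(0) = -12, h′′(0) = 0, h′′′(0) = 204, h′′′′(0) = 0.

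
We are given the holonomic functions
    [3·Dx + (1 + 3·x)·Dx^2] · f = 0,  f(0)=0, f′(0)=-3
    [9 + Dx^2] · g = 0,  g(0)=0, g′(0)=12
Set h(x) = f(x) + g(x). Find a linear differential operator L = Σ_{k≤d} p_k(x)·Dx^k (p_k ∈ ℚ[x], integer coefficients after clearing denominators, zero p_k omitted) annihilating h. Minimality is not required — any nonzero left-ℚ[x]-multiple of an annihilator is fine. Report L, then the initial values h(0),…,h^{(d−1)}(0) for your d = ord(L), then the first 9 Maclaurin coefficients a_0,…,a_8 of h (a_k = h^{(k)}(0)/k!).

f: a_k = 0, -3, 9/2, -9, 81/4, -243/5, 243/2, -2187/7, 6561/8, …
g: a_k = 0, 12, 0, -18, 0, 81/10, 0, -243/140, 0, …
Weyl lclm of L_f,L_g ⇒ L₀ (ord ≤ 4).
L = (63 + 54·x + 81·x^2)·Dx + (9 + 45·x + 81·x^2 + 81·x^3)·Dx^2 + (7 + 6·x + 9·x^2)·Dx^3 + (1 + 5·x + 9·x^2 + 9·x^3)·Dx^4  (order 4).
h: a_k = 0, 9, 9/2, -27, 81/4, -81/2, 243/2, -43983/140, 6561/8, …
ICs: h(0) = 0, h′(0) = 9, h′′(0) = 9, h′′′(0) = -162.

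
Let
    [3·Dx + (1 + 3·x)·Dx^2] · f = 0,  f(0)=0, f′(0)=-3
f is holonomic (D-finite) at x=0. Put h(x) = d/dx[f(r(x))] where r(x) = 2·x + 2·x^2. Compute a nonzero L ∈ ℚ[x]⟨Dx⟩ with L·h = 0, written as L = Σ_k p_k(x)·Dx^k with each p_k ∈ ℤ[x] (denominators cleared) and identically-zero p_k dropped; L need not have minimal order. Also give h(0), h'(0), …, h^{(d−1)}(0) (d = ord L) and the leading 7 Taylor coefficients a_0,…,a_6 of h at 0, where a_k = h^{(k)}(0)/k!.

L = (4 + 12·x + 12·x^2) + (1 + 8·x + 18·x^2 + 12·x^3)·Dx  (order 1).
h: a_k = -6, 24, -108, 504, -2376, 11232, -53136, …
ICs: h(0) = -6.

f: a_k = 0, -3, 9/2, -9, 81/4, -243/5, 243/2, …
f∘r: x↦r, Dx↦Dx/r' in L_f ⇒ L₀.
Differentiate: ansatz ord ≤ ord L₀ ⇒ L.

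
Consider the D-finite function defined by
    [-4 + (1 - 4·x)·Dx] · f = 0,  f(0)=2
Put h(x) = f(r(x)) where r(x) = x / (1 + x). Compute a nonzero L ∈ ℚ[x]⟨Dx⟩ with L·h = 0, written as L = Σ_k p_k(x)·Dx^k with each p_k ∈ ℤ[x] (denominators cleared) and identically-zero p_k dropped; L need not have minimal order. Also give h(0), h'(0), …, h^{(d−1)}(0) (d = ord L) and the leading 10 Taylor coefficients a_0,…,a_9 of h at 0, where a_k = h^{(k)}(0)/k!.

f: a_k = 2, 8, 32, 128, 512, 2048, 8192, 32768, 131072, 524288, …
f∘r: x↦r, Dx↦Dx/r' in L_f ⇒ L₀.
L = 4 + (-1 + 2·x + 3·x^2)·Dx  (order 1).
h: a_k = 2, 8, 24, 72, 216, 648, 1944, 5832, 17496, 52488, …
ICs: h(0) = 2.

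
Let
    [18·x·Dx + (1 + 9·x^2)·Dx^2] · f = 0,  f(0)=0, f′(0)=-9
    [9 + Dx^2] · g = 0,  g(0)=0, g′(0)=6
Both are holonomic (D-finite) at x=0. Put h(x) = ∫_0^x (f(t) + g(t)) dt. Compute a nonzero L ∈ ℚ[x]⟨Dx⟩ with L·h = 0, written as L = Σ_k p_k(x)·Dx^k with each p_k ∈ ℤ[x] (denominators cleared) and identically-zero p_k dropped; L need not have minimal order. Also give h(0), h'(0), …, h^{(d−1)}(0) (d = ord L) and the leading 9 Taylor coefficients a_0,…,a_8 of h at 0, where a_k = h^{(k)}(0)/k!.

L = (-1782·x + 20412·x^3 + 13122·x^5)·Dx^2 + (-9 + 567·x^2 + 6561·x^4 + 6561·x^6)·Dx^3 + (-198·x + 2268·x^3 + 1458·x^5)·Dx^4 + (-1 + 63·x^2 + 729·x^4 + 729·x^6)·Dx^5  (order 5).
h: a_k = 0, 0, -3/2, 0, 9/2, 0, -189/8, 0, 262197/2240, …
ICs: h(0) = 0, h′(0) = 0, h′′(0) = -3, h′′′(0) = 0, h′′′′(0) = 108.

f: a_k = 0, -9, 0, 27, 0, -729/5, 0, 6561/7, 0, …
g: a_k = 0, 6, 0, -9, 0, 81/20, 0, -243/280, 0, …
L₀ := lclm(L_f,L_g); ord L₀ ≤ 2+2.
h=∫₀ˣh₀: take L = L₀·Dx.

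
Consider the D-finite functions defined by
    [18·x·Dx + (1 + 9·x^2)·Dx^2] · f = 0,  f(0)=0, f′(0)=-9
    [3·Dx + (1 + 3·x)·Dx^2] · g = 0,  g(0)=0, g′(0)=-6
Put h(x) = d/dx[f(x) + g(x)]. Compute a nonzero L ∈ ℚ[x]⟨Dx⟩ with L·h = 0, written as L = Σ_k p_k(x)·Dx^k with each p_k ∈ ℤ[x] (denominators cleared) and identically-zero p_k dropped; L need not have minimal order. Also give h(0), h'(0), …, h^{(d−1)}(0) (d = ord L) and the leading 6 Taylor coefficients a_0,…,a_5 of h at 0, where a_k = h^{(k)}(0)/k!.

L = (-18 - 162·x + 486·x^2 + 486·x^3) + (-12 - 36·x + 972·x^3 + 972·x^4)·Dx + (-1 + 3·x + 18·x^2 + 54·x^3 + 243·x^4 + 243·x^5)·Dx^2  (order 2).
h: a_k = -15, 18, 27, 162, -1215, 1458, …
ICs: h(0) = -15, h′(0) = 18.

f: a_k = 0, -9, 0, 27, 0, -729/5, …
g: a_k = 0, -6, 9, -18, 81/2, -486/5, …
h₀=f+g: left-lcm gives L₀, ord ≤ 4.
h=h₀': d/dx-closure on L₀ ⇒ L.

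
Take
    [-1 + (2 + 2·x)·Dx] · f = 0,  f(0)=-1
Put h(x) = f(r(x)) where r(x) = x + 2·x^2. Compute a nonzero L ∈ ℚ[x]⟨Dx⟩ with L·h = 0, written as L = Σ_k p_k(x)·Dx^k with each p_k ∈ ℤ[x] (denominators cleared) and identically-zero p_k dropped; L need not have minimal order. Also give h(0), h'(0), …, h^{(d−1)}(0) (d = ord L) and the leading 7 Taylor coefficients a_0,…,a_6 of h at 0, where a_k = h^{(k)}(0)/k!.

f: a_k = -1, -1/2, 1/8, -1/16, 5/128, -7/256, 21/1024, …
f∘r: x↦r, Dx↦Dx/r' in L_f ⇒ L₀.
L = (-1 - 4·x) + (2 + 2·x + 4·x^2)·Dx  (order 1).
h: a_k = -1, -1/2, -7/8, 7/16, 21/128, -119/256, 189/1024, …
ICs: h(0) = -1.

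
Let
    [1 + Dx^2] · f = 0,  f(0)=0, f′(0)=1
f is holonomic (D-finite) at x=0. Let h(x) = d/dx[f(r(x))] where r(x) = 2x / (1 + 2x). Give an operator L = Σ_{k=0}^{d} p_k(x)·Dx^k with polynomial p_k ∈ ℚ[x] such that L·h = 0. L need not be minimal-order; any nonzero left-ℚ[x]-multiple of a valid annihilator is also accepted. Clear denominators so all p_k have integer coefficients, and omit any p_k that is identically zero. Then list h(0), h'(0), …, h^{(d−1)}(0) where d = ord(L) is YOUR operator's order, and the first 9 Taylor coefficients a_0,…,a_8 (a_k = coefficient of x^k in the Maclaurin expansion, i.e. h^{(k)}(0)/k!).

f: a_k = 0, 1, 0, -1/6, 0, 1/120, 0, -1/5040, 0, …
Substitute x→r, Dx→(1/r')Dx; clear ⇒ L₀.
h₀' ⇒ L via d/dx closure of L₀.
L = (28 + 96·x + 96·x^2) + (12 + 72·x + 144·x^2 + 96·x^3)·Dx + (1 + 8·x + 24·x^2 + 32·x^3 + 16·x^4)·Dx^2  (order 2).
h: a_k = 2, -8, 20, -32, 4/3, 240, -55448/45, 203648/45, -896716/63, …
ICs: h(0) = 2, h′(0) = -8.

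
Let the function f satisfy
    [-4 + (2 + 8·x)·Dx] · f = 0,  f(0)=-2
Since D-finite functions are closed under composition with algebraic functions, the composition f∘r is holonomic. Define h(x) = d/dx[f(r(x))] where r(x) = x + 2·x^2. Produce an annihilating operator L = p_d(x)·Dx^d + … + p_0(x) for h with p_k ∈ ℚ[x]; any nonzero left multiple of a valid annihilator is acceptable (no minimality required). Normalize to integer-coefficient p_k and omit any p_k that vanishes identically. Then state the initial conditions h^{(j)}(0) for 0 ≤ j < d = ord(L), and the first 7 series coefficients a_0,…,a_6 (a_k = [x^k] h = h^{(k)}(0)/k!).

L = 2 + (-1 - 8·x - 24·x^2 - 32·x^3)·Dx  (order 1).
h: a_k = -4, -8, 24, -48, 40, 144, -784, …
ICs: h(0) = -4.

f: a_k = -2, -4, 4, -8, 20, -56, 168, …
L₀ from L_f via x↦r, Dx↦r'^{-1}Dx.
Derive L from L₀ (diff closure).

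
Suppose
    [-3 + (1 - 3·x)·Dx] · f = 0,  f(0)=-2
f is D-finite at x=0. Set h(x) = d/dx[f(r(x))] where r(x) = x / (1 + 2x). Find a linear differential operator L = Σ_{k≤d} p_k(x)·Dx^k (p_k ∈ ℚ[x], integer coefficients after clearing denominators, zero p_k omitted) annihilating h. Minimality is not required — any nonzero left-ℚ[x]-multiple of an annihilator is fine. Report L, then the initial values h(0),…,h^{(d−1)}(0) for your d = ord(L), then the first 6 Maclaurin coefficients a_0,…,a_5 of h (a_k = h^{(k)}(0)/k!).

f: a_k = -2, -6, -18, -54, -162, -486, …
h₀=f(r): pull back L_f along r ⇒ L₀.
h=h₀': d/dx-closure on L₀ ⇒ L.
L = 4 + (-2 + 2·x)·Dx  (order 1).
h: a_k = -6, -12, -18, -24, -30, -36, …
ICs: h(0) = -6.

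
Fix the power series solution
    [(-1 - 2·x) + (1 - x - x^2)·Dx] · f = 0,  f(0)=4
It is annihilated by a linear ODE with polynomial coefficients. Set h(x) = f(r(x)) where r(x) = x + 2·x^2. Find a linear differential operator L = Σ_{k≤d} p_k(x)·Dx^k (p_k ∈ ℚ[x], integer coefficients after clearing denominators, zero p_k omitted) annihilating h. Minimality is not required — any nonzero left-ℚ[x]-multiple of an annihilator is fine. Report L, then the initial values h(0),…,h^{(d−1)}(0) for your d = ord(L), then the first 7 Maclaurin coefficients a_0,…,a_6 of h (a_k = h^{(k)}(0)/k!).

L = (1 + 6·x + 12·x^2 + 16·x^3) + (-1 + x + 3·x^2 + 4·x^3 + 4·x^4)·Dx  (order 1).
h: a_k = 4, 4, 16, 44, 124, 336, 948, …
ICs: h(0) = 4.

f: a_k = 4, 4, 8, 12, 20, 32, 52, …
h₀=f(r): pull back L_f along r ⇒ L₀.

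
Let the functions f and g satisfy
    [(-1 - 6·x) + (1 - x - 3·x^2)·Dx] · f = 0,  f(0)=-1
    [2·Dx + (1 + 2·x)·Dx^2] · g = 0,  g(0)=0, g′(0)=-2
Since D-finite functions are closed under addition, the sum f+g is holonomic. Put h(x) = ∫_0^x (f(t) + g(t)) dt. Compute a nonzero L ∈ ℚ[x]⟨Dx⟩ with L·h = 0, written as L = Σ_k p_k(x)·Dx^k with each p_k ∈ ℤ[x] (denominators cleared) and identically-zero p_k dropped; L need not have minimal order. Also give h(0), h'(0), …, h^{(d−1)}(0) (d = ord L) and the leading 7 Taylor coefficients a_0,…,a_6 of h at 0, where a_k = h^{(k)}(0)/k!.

L = (74 + 412·x + 948·x^2 + 864·x^3 + 648·x^4)·Dx^2 + (17 + 212·x + 890·x^2 + 1644·x^3 + 1764·x^4 + 1080·x^5)·Dx^3 + (-5 - 27·x - 33·x^2 + 68·x^3 + 276·x^4 + 396·x^5 + 216·x^6)·Dx^4  (order 4).
h: a_k = 0, -1, -3/2, -2/3, -29/12, -3, -116/15, …
ICs: h(0) = 0, h′(0) = -1, h′′(0) = -3, h′′′(0) = -4.

f: a_k = -1, -1, -4, -7, -19, -40, -97, …
g: a_k = 0, -2, 2, -8/3, 4, -32/5, 32/3, …
f+g: L₀ = lclm(L_f,L_g), ord ≤ 1+2.
h=∫₀ˣh₀: take L = L₀·Dx.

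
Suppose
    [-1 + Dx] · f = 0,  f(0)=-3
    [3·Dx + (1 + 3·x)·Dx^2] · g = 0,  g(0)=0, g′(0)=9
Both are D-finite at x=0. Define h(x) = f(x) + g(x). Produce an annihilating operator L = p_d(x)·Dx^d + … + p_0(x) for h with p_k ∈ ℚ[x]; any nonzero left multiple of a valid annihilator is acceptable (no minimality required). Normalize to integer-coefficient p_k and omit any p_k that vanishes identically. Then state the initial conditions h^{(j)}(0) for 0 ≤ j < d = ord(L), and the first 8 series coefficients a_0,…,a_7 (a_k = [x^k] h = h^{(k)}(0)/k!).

f: a_k = -3, -3, -3/2, -1/2, -1/8, -1/40, -1/240, -1/1680, …
g: a_k = 0, 9, -27/2, 27, -243/4, 729/5, -729/2, 6561/7, …
h₀=f+g: left-lcm gives L₀, ord ≤ 3.
L = (-21 - 9·x)·Dx + (17 - 6·x - 9·x^2)·Dx^2 + (4 + 15·x + 9·x^2)·Dx^3  (order 3).
h: a_k = -3, 6, -15, 53/2, -487/8, 5831/40, -87481/240, 1574639/1680, …
ICs: h(0) = -3, h′(0) = 6, h′′(0) = -30.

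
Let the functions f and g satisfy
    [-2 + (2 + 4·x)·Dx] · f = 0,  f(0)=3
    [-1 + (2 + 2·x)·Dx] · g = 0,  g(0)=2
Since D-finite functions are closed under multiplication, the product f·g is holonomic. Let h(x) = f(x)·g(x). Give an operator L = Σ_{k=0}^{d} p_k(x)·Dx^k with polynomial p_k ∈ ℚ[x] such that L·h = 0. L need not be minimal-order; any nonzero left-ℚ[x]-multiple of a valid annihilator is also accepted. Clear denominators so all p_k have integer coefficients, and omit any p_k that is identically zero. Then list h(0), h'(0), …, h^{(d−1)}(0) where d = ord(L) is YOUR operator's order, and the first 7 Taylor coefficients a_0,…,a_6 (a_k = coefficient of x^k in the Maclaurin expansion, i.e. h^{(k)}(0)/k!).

f: a_k = 3, 3, -3/2, 3/2, -15/8, 21/8, -63/16, …
g: a_k = 2, 1, -1/4, 1/8, -5/64, 7/128, -21/512, …
Product ⇒ symmetric product L₀, ord ≤ 1.
L = (-3 - 4·x) + (2 + 6·x + 4·x^2)·Dx  (order 1).
h: a_k = 6, 9, -3/4, 9/8, -111/64, 351/128, -2271/512, …
ICs: h(0) = 6.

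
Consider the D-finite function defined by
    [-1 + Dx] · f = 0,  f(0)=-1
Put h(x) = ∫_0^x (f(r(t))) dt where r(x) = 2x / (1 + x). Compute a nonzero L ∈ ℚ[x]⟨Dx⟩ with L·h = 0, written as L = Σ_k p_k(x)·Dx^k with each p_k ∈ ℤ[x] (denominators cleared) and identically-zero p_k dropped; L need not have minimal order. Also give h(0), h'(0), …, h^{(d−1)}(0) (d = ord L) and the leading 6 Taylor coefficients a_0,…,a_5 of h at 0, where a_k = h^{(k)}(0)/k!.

f: a_k = -1, -1, -1/2, -1/6, -1/24, -1/120, …
h₀=f(r): pull back L_f along r ⇒ L₀.
h=∫₀ˣh₀: take L = L₀·Dx.
L = -2·Dx + (1 + 2·x + x^2)·Dx^2  (order 2).
h: a_k = 0, -1, -1, 0, 1/6, -2/15, …
ICs: h(0) = 0, h′(0) = -1.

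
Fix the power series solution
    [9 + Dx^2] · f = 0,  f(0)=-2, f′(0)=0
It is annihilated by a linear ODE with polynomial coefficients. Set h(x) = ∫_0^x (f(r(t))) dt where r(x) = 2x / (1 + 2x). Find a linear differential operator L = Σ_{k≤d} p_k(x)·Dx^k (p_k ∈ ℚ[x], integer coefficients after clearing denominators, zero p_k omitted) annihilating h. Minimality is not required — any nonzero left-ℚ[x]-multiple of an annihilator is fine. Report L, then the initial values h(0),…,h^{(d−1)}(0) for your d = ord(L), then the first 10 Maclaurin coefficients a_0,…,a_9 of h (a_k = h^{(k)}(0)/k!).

f: a_k = -2, 0, 9, 0, -27/4, 0, 81/40, 0, -729/2240, 0, …
Substitute x→r, Dx→(1/r')Dx; clear ⇒ L₀.
h=∫₀ˣh₀: take L = L₀·Dx.
L = 36·Dx + (4 + 24·x + 48·x^2 + 32·x^3)·Dx^2 + (1 + 8·x + 24·x^2 + 32·x^3 + 16·x^4)·Dx^3  (order 3).
h: a_k = 0, -2, 0, 12, -36, 324/5, -48, -936/5, 5508/5, -130468/35, …
ICs: h(0) = 0, h′(0) = -2, h′′(0) = 0.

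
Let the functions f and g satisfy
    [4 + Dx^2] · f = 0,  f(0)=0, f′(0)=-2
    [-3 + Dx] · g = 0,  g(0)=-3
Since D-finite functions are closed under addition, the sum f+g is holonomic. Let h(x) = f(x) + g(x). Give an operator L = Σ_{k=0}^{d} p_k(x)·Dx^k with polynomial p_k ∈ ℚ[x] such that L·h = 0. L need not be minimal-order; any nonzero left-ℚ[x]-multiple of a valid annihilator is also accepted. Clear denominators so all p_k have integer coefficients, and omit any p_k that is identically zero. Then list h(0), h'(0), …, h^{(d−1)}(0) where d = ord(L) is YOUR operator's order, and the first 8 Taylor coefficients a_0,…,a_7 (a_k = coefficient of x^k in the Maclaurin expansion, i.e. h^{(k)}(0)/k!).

L = -12 + 4·Dx - 3·Dx^2 + Dx^3  (order 3).
h: a_k = -3, -11, -27/2, -73/6, -81/8, -761/120, -243/80, -919/720, …
ICs: h(0) = -3, h′(0) = -11, h′′(0) = -27.

f: a_k = 0, -2, 0, 4/3, 0, -4/15, 0, 8/315, …
g: a_k = -3, -9, -27/2, -27/2, -81/8, -243/40, -243/80, -729/560, …
Weyl lclm of L_f,L_g ⇒ L₀ (ord ≤ 3).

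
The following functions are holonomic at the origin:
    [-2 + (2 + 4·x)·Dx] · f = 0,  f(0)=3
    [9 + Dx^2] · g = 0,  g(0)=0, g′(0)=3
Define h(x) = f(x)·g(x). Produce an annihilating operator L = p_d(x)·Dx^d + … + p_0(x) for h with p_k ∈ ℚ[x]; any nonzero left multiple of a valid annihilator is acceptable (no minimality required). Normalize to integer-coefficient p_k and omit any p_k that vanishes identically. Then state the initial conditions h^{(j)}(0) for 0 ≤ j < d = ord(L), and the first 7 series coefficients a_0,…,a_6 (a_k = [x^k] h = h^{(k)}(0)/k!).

L = (12 + 36·x + 36·x^2) + (-2 - 4·x)·Dx + (1 + 4·x + 4·x^2)·Dx^2  (order 2).
h: a_k = 0, 9, 9, -18, -9, 36/5, 36/5, …
ICs: h(0) = 0, h′(0) = 9.

f: a_k = 3, 3, -3/2, 3/2, -15/8, 21/8, -63/16, …
g: a_k = 0, 3, 0, -9/2, 0, 81/40, 0, …
h₀=f·g: eliminate ⇒ L₀, order ≤ 1·2.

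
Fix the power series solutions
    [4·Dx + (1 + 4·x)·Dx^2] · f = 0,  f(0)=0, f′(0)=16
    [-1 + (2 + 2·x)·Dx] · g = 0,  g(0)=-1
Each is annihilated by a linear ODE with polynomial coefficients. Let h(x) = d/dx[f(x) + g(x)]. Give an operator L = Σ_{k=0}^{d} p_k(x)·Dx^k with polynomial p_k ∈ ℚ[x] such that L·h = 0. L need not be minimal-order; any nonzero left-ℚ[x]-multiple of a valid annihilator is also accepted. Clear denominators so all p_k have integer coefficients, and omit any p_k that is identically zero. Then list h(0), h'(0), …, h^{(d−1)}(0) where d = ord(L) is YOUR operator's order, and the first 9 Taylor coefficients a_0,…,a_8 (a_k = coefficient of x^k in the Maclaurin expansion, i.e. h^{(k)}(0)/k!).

L = (52 + 16·x) + (125 + 232·x + 80·x^2)·Dx + (14 + 78·x + 96·x^2 + 32·x^3)·Dx^2  (order 2).
h: a_k = 31/2, -255/4, 4093/16, -32763/32, 1048541/256, -8388545/512, 134217497/2048, -1073741395/4096, 68719470301/65536, …
ICs: h(0) = 31/2, h′(0) = -255/4.

f: a_k = 0, 16, -32, 256/3, -256, 4096/5, -8192/3, 65536/7, -32768, …
g: a_k = -1, -1/2, 1/8, -1/16, 5/128, -7/256, 21/1024, -33/2048, 429/32768, …
f+g: L₀ = lclm(L_f,L_g), ord ≤ 2+1.
Derive L from L₀ (diff closure).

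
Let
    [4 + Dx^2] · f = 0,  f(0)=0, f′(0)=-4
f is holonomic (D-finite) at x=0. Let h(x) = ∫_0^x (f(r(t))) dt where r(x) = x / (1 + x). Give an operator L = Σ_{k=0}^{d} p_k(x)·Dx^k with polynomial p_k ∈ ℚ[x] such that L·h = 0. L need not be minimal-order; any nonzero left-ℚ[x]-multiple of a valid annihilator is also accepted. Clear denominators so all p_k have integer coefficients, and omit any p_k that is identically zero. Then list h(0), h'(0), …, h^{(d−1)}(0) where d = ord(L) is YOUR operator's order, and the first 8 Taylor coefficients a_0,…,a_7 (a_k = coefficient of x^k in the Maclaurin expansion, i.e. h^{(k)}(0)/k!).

L = 4·Dx + (2 + 6·x + 6·x^2 + 2·x^3)·Dx^2 + (1 + 4·x + 6·x^2 + 4·x^3 + x^4)·Dx^3  (order 3).
h: a_k = 0, 0, -2, 4/3, -1/3, -4/5, 86/45, -20/7, …
ICs: h(0) = 0, h′(0) = 0, h′′(0) = -4.

f: a_k = 0, -4, 0, 8/3, 0, -8/15, 0, 16/315, …
Substitute x→r, Dx→(1/r')Dx; clear ⇒ L₀.
∫: right-multiply L₀ by Dx.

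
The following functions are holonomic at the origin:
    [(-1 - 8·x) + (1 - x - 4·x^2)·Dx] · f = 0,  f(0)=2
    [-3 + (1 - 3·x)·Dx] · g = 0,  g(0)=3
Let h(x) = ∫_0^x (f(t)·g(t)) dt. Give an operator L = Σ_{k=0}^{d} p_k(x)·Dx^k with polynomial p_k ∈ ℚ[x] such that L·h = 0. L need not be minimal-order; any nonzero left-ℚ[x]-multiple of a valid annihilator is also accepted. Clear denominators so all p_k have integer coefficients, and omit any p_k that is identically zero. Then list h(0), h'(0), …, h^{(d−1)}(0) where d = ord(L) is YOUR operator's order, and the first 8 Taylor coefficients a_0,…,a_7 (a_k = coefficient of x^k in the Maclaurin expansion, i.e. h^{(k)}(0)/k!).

L = (-4 - 2·x + 36·x^2)·Dx + (1 - 4·x - x^2 + 12·x^3)·Dx^2  (order 2).
h: a_k = 0, 6, 12, 34, 90, 1254/5, 692, 13542/7, …
ICs: h(0) = 0, h′(0) = 6.

f: a_k = 2, 2, 10, 18, 58, 130, 362, 882, …
g: a_k = 3, 9, 27, 81, 243, 729, 2187, 6561, …
Sym-product of L_f,L_g gives L₀ (≤ ord 1).
∫: right-multiply L₀ by Dx.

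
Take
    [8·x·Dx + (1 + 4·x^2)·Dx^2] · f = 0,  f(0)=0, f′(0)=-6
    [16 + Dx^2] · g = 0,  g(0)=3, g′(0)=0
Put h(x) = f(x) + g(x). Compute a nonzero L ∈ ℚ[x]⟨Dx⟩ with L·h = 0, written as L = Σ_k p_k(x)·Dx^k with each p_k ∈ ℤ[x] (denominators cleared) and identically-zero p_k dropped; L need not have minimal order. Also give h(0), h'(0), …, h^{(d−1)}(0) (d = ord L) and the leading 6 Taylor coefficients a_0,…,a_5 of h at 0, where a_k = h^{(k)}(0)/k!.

f: a_k = 0, -6, 0, 8, 0, -96/5, …
g: a_k = 3, 0, -24, 0, 32, 0, …
L₀ := lclm(L_f,L_g); ord L₀ ≤ 2+2.
L = (-512·x + 5120·x^3 + 4096·x^5)·Dx + (16 + 512·x^2 + 2304·x^4 + 2048·x^6)·Dx^2 + (-32·x + 320·x^3 + 256·x^5)·Dx^3 + (1 + 32·x^2 + 144·x^4 + 128·x^6)·Dx^4  (order 4).
h: a_k = 3, -6, -24, 8, 32, -96/5, …
ICs: h(0) = 3, h′(0) = -6, h′′(0) = -48, h′′′(0) = 48.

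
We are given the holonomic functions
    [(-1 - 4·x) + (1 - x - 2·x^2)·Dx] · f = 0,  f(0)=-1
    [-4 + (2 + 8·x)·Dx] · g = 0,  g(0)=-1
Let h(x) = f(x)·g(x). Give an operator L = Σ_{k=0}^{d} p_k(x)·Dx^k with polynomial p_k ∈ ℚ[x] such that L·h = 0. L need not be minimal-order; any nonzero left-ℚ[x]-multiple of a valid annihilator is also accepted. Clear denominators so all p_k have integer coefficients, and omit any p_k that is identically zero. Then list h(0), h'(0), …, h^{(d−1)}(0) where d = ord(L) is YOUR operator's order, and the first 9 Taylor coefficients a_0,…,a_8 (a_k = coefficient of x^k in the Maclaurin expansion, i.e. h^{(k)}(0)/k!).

L = (3 + 6·x + 12·x^2) + (-1 - 3·x + 6·x^2 + 8·x^3)·Dx  (order 1).
h: a_k = 1, 3, 3, 13, 9, 63, -3, 387, -477, …
ICs: h(0) = 1.

f: a_k = -1, -1, -3, -5, -11, -21, -43, -85, -171, …
g: a_k = -1, -2, 2, -4, 10, -28, 84, -264, 858, …
f·g: L₀ = L_f ⊗_s L_g, ord ≤ 1·1.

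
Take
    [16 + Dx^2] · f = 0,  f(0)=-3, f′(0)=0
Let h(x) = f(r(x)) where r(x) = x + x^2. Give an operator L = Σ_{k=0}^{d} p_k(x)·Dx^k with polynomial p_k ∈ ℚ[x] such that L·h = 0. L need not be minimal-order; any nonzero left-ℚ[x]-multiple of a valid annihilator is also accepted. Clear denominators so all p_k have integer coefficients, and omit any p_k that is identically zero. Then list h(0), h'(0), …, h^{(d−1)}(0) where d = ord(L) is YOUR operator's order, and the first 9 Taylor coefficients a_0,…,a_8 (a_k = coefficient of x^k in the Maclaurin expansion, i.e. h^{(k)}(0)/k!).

L = (16 + 96·x + 192·x^2 + 128·x^3) - 2·Dx + (1 + 2·x)·Dx^2  (order 2).
h: a_k = -3, 0, 24, 48, -8, -128, -2624/15, -128/5, 23008/105, …
ICs: h(0) = -3, h′(0) = 0.

f: a_k = -3, 0, 24, 0, -32, 0, 256/15, 0, -512/105, …
L₀ from L_f via x↦r, Dx↦r'^{-1}Dx.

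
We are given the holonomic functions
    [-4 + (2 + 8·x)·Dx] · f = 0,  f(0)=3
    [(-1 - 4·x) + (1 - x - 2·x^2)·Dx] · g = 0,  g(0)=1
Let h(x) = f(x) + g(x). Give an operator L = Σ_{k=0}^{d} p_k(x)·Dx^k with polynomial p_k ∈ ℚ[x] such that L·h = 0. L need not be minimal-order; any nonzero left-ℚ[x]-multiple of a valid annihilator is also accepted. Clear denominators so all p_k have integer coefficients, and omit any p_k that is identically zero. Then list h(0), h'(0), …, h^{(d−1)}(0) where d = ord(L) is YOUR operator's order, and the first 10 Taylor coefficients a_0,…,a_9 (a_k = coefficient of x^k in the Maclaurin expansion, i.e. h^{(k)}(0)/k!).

L = (16 + 84·x + 120·x^2 + 160·x^3) + (-10 - 52·x - 204·x^2 - 400·x^3 - 400·x^4)·Dx + (-1 + 7·x + 56·x^2 + 8·x^3 - 200·x^4 - 160·x^5)·Dx^2  (order 2).
h: a_k = 4, 7, -3, 17, -19, 105, -209, 877, -2403, 8921, …
ICs: h(0) = 4, h′(0) = 7.

f: a_k = 3, 6, -6, 12, -30, 84, -252, 792, -2574, 8580, …
g: a_k = 1, 1, 3, 5, 11, 21, 43, 85, 171, 341, …
L₀ := lclm(L_f,L_g); ord L₀ ≤ 1+1.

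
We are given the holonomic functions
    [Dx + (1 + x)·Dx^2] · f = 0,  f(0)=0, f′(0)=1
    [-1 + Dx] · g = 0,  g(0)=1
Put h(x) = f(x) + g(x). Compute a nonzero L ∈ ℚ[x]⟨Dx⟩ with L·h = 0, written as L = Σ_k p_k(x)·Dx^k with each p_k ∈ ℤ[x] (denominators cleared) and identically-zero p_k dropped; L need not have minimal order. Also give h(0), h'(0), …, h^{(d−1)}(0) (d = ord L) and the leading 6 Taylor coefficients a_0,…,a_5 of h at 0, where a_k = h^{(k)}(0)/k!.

f: a_k = 0, 1, -1/2, 1/3, -1/4, 1/5, …
g: a_k = 1, 1, 1/2, 1/6, 1/24, 1/120, …
Sum ⇒ L₀ = lclm(L_f,L_g) in ℚ(x)⟨Dx⟩.
L = (-3 - x)·Dx + (1 - 2·x - x^2)·Dx^2 + (2 + 3·x + x^2)·Dx^3  (order 3).
h: a_k = 1, 2, 0, 1/2, -5/24, 5/24, …
ICs: h(0) = 1, h′(0) = 2, h′′(0) = 0.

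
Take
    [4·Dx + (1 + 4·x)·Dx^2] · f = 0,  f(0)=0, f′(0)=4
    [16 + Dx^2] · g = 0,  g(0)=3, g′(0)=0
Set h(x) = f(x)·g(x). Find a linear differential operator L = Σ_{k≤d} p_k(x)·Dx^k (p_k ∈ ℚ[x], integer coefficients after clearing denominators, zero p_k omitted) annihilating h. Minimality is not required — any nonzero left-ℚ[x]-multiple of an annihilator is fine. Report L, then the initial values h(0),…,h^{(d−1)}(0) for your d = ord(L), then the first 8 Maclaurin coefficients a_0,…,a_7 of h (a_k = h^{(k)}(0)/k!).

L = (-768 + 6144·x + 77824·x^2 + 262144·x^3 + 262144·x^4) + (256 + 5120·x + 24576·x^2 + 32768·x^3)·Dx + (1280·x + 10752·x^2 + 32768·x^3 + 32768·x^4)·Dx^2 + (16 + 320·x + 1536·x^2 + 2048·x^3)·Dx^3 + (3 + 56·x + 368·x^2 + 1024·x^3 + 1024·x^4)·Dx^4  (order 4).
h: a_k = 0, 12, -24, -32, 0, 1152/5, -768, 95232/35, …
ICs: h(0) = 0, h′(0) = 12, h′′(0) = -48, h′′′(0) = -192.

f: a_k = 0, 4, -8, 64/3, -64, 1024/5, -2048/3, 16384/7, …
g: a_k = 3, 0, -24, 0, 32, 0, -256/15, 0, …
h₀=f·g: eliminate ⇒ L₀, order ≤ 2·2.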